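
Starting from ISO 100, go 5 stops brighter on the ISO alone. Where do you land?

ISO: 100 → 200 → 400 → 800 → 1600 → 3200 — 5 stops raised (brighter).

ISO 3200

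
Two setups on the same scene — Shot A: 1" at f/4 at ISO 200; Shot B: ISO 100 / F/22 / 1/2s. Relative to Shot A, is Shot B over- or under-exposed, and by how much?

Aperture: f/4 → f/5.6 → f/8 → f/11 → f/16 → f/22 — 5 stops narrower (darker).
Shutter speed: 1 → 1/2 — 1 stop faster (darker).
ISO: 200 → 100 — 1 stop dropped (darker).
Net: −5 −1 −1 = −7 stops.

7 stops darker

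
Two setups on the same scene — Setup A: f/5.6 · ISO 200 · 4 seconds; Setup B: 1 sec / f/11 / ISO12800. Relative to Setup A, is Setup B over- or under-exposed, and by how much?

Aperture: f/5.6 → f/8 → f/11 — 2 stops narrower (darker).
Shutter speed: 4 → 2 → 1 — 2 stops faster (darker).
ISO: 200 → 400 → 800 → 1600 → 3200 → 6400 → 12800 — 6 stops raised (brighter).
Net: −2 −2 +6 = +2 stops.

2 stops brighter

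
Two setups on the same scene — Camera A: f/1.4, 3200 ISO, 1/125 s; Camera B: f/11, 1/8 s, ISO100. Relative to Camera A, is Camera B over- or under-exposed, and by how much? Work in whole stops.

7 stops darker

Aperture: f/1.4 → f/2 → f/2.8 → f/4 → f/5.6 → f/8 → f/11 — 6 stops stopped down (darker).
Shutter speed: 1/125 → 1/60 → 1/30 → 1/15 → 1/8 — 4 stops slower (brighter).
ISO: 3200 → 1600 → 800 → 400 → 200 → 100 — 5 stops lower (darker).
Net: −6 +4 −5 = −7 stops.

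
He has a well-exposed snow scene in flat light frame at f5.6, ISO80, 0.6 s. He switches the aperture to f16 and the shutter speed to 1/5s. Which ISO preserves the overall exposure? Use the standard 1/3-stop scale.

Aperture: f/5.6 → f/6.3 → f/7.1 → f/8 → f/9 → f/10 → f/11 → f/13 → f/14 → f/16 — 3 stops narrower (darker).
Shutter speed: 0.6 → 0.5 → 0.4 → 0.3 → 1/4 → 1/5 — 1 2/3 stops faster (darker).
Net change so far: 4 2/3 stops darker. Offset with the ISO: 80 → 100 → 125 → 160 → 200 → 250 → 320 → 400 → 500 → 640 → 800 → 1000 → 1250 → 1600 → 2000.

ISO 2000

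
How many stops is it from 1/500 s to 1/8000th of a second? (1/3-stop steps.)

4 stops

1/500 → 1/640 → 1/800 → 1/1000 → 1/1250 → 1/1600 → 1/2000 → 1/2500 → 1/3200 → 1/4000 → 1/5000 → 1/6400 → 1/8000 — count the steps: 12 third-stops = 4 stops.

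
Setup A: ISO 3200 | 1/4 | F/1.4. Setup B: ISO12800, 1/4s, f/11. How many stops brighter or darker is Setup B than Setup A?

4 stops darker

Aperture: f/1.4 → f/2 → f/2.8 → f/4 → f/5.6 → f/8 → f/11 — 6 stops stopped down (darker).
Shutter speed: unchanged.
ISO: 3200 → 6400 → 12800 — 2 stops higher (brighter).
Net: −6 +2 = −4 stops.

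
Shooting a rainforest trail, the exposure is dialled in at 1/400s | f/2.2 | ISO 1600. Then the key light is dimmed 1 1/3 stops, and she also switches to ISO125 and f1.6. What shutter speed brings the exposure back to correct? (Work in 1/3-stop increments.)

Scene light: 1 1/3 stops darker.
ISO: 1600 → 1250 → 1000 → 800 → 640 → 500 → 400 → 320 → 250 → 200 → 160 → 125 — 3 2/3 stops dropped (darker).
Aperture: f/2.2 → f/2 → f/1.8 → f/1.6 — 1 stop wider (brighter).
Net so far: 4 stops darker. Shutter speed: 1/400 → 1/320 → 1/250 → 1/200 → 1/160 → 1/125 → 1/100 → 1/80 → 1/60 → 1/50 → 1/40 → 1/30 → 1/25.

1/25s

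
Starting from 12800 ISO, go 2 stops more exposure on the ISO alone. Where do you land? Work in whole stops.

ISO: 12800 → 25600 → 51200 — 2 stops raised (brighter).

ISO 51200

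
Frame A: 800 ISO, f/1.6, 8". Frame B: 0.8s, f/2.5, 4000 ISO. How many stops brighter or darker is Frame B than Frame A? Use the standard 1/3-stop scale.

Aperture: f/1.6 → f/1.8 → f/2 → f/2.2 → f/2.5 — 1 1/3 stops stopped down (darker).
Shutter speed: 8 → 6 → 5 → 4 → 3.2 → 2.5 → 2 → 1.6 → 1.3 → 1 → 0.8 — 3 1/3 stops shorter (darker).
ISO: 800 → 1000 → 1250 → 1600 → 2000 → 2500 → 3200 → 4000 — 2 1/3 stops higher (brighter).
Net: −1 1/3 −3 1/3 +2 1/3 = −2 1/3 stops.

2 1/3 stops darker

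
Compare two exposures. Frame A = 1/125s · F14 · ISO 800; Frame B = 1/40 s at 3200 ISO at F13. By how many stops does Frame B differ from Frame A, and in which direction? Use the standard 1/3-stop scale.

Aperture: f/14 → f/13 — 1/3 stop larger aperture (brighter).
Shutter speed: 1/125 → 1/100 → 1/80 → 1/60 → 1/50 → 1/40 — 1 2/3 stops slower (brighter).
ISO: 800 → 1000 → 1250 → 1600 → 2000 → 2500 → 3200 — 2 stops higher (brighter).
Net: +1/3 +1 2/3 +2 = +4 stops.

4 stops brighter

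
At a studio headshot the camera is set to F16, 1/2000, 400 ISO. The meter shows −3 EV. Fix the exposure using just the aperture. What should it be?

f/5.6

Underexposed by 3 stops → need 3 stops brighter.
Aperture: f/16 → f/11 → f/8 → f/5.6.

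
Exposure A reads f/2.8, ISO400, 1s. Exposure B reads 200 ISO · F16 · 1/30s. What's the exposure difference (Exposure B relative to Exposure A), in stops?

11 stops darker

Aperture: f/2.8 → f/4 → f/5.6 → f/8 → f/11 → f/16 — 5 stops smaller aperture (darker).
Shutter speed: 1 → 1/2 → 1/4 → 1/8 → 1/15 → 1/30 — 5 stops faster (darker).
ISO: 400 → 200 — 1 stop lower (darker).
Net: −5 −5 −1 = −11 stops.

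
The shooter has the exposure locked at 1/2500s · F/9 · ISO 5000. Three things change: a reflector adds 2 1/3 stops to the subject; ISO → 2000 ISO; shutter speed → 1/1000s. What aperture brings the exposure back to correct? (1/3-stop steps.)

f/20

Scene light: 2 1/3 stops brighter.
ISO: 5000 → 4000 → 3200 → 2500 → 2000 — 1 1/3 stops lower (darker).
Shutter speed: 1/2500 → 1/2000 → 1/1600 → 1/1250 → 1/1000 — 1 1/3 stops slower (brighter).
Net so far: 2 1/3 stops brighter. Aperture: f/9 → f/10 → f/11 → f/13 → f/14 → f/16 → f/18 → f/20.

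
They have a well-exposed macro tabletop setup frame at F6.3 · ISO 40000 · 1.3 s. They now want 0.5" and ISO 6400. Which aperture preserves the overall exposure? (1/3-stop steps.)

f/1.6

Shutter speed: 1.3 → 1 → 0.8 → 0.6 → 0.5 — 1 1/3 stops faster (darker).
ISO: 40000 → 32000 → 25600 → 20000 → 16000 → 12800 → 10000 → 8000 → 6400 — 2 2/3 stops dropped (darker).
Net change so far: 4 stops darker. Offset with the aperture: f/6.3 → f/5.6 → f/5 → f/4.5 → f/4 → f/3.5 → f/3.2 → f/2.8 → f/2.5 → f/2.2 → f/2 → f/1.8 → f/1.6.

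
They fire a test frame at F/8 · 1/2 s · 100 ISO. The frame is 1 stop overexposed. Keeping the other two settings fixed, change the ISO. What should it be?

Overexposed by 1 stop → need 1 stop darker.
ISO: 100 → 50.

ISO 50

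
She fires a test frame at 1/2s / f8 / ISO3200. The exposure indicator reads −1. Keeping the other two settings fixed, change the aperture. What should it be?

f/5.6

Underexposed by 1 stop → need 1 stop brighter.
Aperture: f/8 → f/5.6.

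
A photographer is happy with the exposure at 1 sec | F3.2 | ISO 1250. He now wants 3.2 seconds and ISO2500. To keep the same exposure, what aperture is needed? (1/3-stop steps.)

Shutter speed: 1 → 1.3 → 1.6 → 2 → 2.5 → 3.2 — 1 2/3 stops slower (brighter).
ISO: 1250 → 1600 → 2000 → 2500 — 1 stop higher (brighter).
Net change so far: 2 2/3 stops brighter. Offset with the aperture: f/3.2 → f/3.5 → f/4 → f/4.5 → f/5 → f/5.6 → f/6.3 → f/7.1 → f/8.

f/8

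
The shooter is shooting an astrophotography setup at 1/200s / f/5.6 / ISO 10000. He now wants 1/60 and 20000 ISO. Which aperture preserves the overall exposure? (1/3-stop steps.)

Shutter speed: 1/200 → 1/160 → 1/125 → 1/100 → 1/80 → 1/60 — 1 2/3 stops slower (brighter).
ISO: 10000 → 12800 → 16000 → 20000 — 1 stop raised (brighter).
Net change so far: 2 2/3 stops brighter. Offset with the aperture: f/5.6 → f/6.3 → f/7.1 → f/8 → f/9 → f/10 → f/11 → f/13 → f/14.

f/14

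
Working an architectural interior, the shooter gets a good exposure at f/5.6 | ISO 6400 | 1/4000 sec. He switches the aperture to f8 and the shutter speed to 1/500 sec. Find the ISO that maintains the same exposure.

ISO 1600

Aperture: f/5.6 → f/8 — 1 stop stopped down (darker).
Shutter speed: 1/4000 → 1/2000 → 1/1000 → 1/500 — 3 stops slower (brighter).
Net change so far: 2 stops brighter. Offset with the ISO: 6400 → 3200 → 1600.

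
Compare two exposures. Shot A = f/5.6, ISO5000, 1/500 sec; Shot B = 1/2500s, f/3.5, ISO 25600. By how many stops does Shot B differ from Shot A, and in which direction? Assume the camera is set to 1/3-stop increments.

Aperture: f/5.6 → f/5 → f/4.5 → f/4 → f/3.5 — 1 1/3 stops larger aperture (brighter).
Shutter speed: 1/500 → 1/640 → 1/800 → 1/1000 → 1/1250 → 1/1600 → 1/2000 → 1/2500 — 2 1/3 stops shorter (darker).
ISO: 5000 → 6400 → 8000 → 10000 → 12800 → 16000 → 20000 → 25600 — 2 1/3 stops raised (brighter).
Net: +1 1/3 −2 1/3 +2 1/3 = +1 1/3 stops.

1 1/3 stops brighter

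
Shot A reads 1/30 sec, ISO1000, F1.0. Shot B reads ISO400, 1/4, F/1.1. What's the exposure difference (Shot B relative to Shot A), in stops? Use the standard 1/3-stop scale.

1 1/3 stops brighter

Aperture: f/1.0 → f/1.1 — 1/3 stop narrower (darker).
Shutter speed: 1/30 → 1/25 → 1/20 → 1/15 → 1/13 → 1/10 → 1/8 → 1/6 → 1/5 → 1/4 — 3 stops slower (brighter).
ISO: 1000 → 800 → 640 → 500 → 400 — 1 1/3 stops lower (darker).
Net: −1/3 +3 −1 1/3 = +1 1/3 stops.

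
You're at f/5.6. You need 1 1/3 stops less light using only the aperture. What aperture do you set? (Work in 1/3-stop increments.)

f/9

Aperture: f/5.6 → f/6.3 → f/7.1 → f/8 → f/9 — 1 1/3 stops stopped down (darker).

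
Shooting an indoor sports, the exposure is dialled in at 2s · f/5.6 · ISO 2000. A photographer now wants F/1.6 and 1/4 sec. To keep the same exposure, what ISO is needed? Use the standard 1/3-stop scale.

ISO 1250

Aperture: f/5.6 → f/5 → f/4.5 → f/4 → f/3.5 → f/3.2 → f/2.8 → f/2.5 → f/2.2 → f/2 → f/1.8 → f/1.6 — 3 2/3 stops opened up (brighter).
Shutter speed: 2 → 1.6 → 1.3 → 1 → 0.8 → 0.6 → 0.5 → 0.4 → 0.3 → 1/4 — 3 stops faster (darker).
Net change so far: 2/3 stop brighter. Offset with the ISO: 2000 → 1600 → 1250.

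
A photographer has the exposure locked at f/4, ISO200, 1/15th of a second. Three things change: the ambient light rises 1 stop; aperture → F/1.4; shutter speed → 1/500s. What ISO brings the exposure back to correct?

Scene light: 1 stop brighter.
Aperture: f/4 → f/2.8 → f/2 → f/1.4 — 3 stops opened up (brighter).
Shutter speed: 1/15 → 1/30 → 1/60 → 1/125 → 1/250 → 1/500 — 5 stops faster (darker).
Net so far: 1 stop darker. ISO: 200 → 400.

ISO 400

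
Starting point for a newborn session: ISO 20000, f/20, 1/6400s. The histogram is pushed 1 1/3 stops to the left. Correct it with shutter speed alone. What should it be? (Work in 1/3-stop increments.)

Underexposed by 1 1/3 stops → need 1 1/3 stops brighter.
Shutter speed: 1/6400 → 1/5000 → 1/4000 → 1/3200 → 1/2500.

1/2500s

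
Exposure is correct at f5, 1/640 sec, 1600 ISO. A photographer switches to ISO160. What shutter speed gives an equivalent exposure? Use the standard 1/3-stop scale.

ISO: 1600 → 1250 → 1000 → 800 → 640 → 500 → 400 → 320 → 250 → 200 → 160 — 3 1/3 stops lower (darker).
Need 3 1/3 stops brighter from the shutter speed: 1/640 → 1/500 → 1/400 → 1/320 → 1/250 → 1/200 → 1/160 → 1/125 → 1/100 → 1/80 → 1/60.

1/60s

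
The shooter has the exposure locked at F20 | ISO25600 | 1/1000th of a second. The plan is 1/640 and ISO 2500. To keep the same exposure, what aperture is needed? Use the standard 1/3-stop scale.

f/8

Shutter speed: 1/1000 → 1/800 → 1/640 — 2/3 stop slower (brighter).
ISO: 25600 → 20000 → 16000 → 12800 → 10000 → 8000 → 6400 → 5000 → 4000 → 3200 → 2500 — 3 1/3 stops lower (darker).
Net change so far: 2 2/3 stops darker. Offset with the aperture: f/20 → f/18 → f/16 → f/14 → f/13 → f/11 → f/10 → f/9 → f/8.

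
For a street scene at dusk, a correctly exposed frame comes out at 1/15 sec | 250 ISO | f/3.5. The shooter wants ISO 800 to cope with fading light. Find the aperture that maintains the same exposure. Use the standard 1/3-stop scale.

ISO: 250 → 320 → 400 → 500 → 640 → 800 — 1 2/3 stops raised (brighter).
Need 1 2/3 stops darker from the aperture: f/3.5 → f/4 → f/4.5 → f/5 → f/5.6 → f/6.3.

f/6.3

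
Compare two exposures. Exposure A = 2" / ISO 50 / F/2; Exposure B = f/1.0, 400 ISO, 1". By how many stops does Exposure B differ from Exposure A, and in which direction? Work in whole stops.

4 stops brighter

Aperture: f/2 → f/1.4 → f/1.0 — 2 stops opened up (brighter).
Shutter speed: 2 → 1 — 1 stop shorter (darker).
ISO: 50 → 100 → 200 → 400 — 3 stops raised (brighter).
Net: +2 −1 +3 = +4 stops.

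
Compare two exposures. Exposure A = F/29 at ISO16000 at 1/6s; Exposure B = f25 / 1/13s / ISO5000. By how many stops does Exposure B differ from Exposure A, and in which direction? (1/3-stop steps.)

Aperture: f/29 → f/25 — 1/3 stop wider (brighter).
Shutter speed: 1/6 → 1/8 → 1/10 → 1/13 — 1 stop shorter (darker).
ISO: 16000 → 12800 → 10000 → 8000 → 6400 → 5000 — 1 2/3 stops lower (darker).
Net: +1/3 −1 −1 2/3 = −2 1/3 stops.

2 1/3 stops darker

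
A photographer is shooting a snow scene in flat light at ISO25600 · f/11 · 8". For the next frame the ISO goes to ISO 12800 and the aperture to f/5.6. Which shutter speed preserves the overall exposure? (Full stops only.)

ISO: 25600 → 12800 — 1 stop lower (darker).
Aperture: f/11 → f/8 → f/5.6 — 2 stops larger aperture (brighter).
Net change so far: 1 stop brighter. Offset with the shutter speed: 8 → 4.

4 s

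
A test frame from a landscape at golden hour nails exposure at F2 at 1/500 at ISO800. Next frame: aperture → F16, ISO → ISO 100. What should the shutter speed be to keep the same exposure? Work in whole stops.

1 s

Aperture: f/2 → f/2.8 → f/4 → f/5.6 → f/8 → f/11 → f/16 — 6 stops smaller aperture (darker).
ISO: 800 → 400 → 200 → 100 — 3 stops lower (darker).
Net change so far: 9 stops darker. Offset with the shutter speed: 1/500 → 1/250 → 1/125 → 1/60 → 1/30 → 1/15 → 1/8 → 1/4 → 1/2 → 1.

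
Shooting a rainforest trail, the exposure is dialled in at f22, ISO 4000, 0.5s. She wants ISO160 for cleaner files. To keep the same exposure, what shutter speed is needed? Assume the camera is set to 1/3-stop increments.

ISO: 4000 → 3200 → 2500 → 2000 → 1600 → 1250 → 1000 → 800 → 640 → 500 → 400 → 320 → 250 → 200 → 160 — 4 2/3 stops dropped (darker).
Need 4 2/3 stops brighter from the shutter speed: 0.5 → 0.6 → 0.8 → 1 → 1.3 → 1.6 → 2 → 2.5 → 3.2 → 4 → 5 → 6 → 8 → 10 → 13.

13 s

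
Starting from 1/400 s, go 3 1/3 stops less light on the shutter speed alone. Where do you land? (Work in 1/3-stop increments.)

Shutter speed: 1/400 → 1/500 → 1/640 → 1/800 → 1/1000 → 1/1250 → 1/1600 → 1/2000 → 1/2500 → 1/3200 → 1/4000 — 3 1/3 stops faster (darker).

1/4000s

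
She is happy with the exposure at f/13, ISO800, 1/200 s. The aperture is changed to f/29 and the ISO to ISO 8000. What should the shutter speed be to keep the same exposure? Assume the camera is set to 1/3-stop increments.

1/400s

Aperture: f/13 → f/14 → f/16 → f/18 → f/20 → f/22 → f/25 → f/29 — 2 1/3 stops smaller aperture (darker).
ISO: 800 → 1000 → 1250 → 1600 → 2000 → 2500 → 3200 → 4000 → 5000 → 6400 → 8000 — 3 1/3 stops raised (brighter).
Net change so far: 1 stop brighter. Offset with the shutter speed: 1/200 → 1/250 → 1/320 → 1/400.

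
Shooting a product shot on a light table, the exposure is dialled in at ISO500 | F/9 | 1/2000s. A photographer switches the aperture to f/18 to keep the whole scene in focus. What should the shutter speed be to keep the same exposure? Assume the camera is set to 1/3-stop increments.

Aperture: f/9 → f/10 → f/11 → f/13 → f/14 → f/16 → f/18 — 2 stops smaller aperture (darker).
Need 2 stops brighter from the shutter speed: 1/2000 → 1/1600 → 1/1250 → 1/1000 → 1/800 → 1/640 → 1/500.

1/500s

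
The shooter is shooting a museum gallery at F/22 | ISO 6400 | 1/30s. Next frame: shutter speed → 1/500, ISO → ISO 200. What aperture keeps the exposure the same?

Shutter speed: 1/30 → 1/60 → 1/125 → 1/250 → 1/500 — 4 stops shorter (darker).
ISO: 6400 → 3200 → 1600 → 800 → 400 → 200 — 5 stops dropped (darker).
Net change so far: 9 stops darker. Offset with the aperture: f/22 → f/16 → f/11 → f/8 → f/5.6 → f/4 → f/2.8 → f/2 → f/1.4 → f/1.0.

f/1.0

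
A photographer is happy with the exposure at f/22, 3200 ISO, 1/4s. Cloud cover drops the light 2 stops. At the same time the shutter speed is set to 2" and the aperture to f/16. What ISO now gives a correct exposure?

ISO 800

Scene light: 2 stops darker.
Shutter speed: 1/4 → 1/2 → 1 → 2 — 3 stops longer (brighter).
Aperture: f/22 → f/16 — 1 stop opened up (brighter).
Net so far: 2 stops brighter. ISO: 3200 → 1600 → 800.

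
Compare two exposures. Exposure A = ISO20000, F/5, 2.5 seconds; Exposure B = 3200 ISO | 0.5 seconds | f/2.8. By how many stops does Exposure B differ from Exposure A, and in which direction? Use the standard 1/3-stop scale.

Aperture: f/5 → f/4.5 → f/4 → f/3.5 → f/3.2 → f/2.8 — 1 2/3 stops wider (brighter).
Shutter speed: 2.5 → 2 → 1.6 → 1.3 → 1 → 0.8 → 0.6 → 0.5 — 2 1/3 stops faster (darker).
ISO: 20000 → 16000 → 12800 → 10000 → 8000 → 6400 → 5000 → 4000 → 3200 — 2 2/3 stops dropped (darker).
Net: +1 2/3 −2 1/3 −2 2/3 = −3 1/3 stops.

3 1/3 stops darker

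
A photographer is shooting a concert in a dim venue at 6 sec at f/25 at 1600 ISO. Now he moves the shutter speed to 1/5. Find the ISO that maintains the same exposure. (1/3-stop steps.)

Shutter speed: 6 → 5 → 4 → 3.2 → 2.5 → 2 → 1.6 → 1.3 → 1 → 0.8 → 0.6 → 0.5 → 0.4 → 0.3 → 1/4 → 1/5 — 5 stops shorter (darker).
Need 5 stops brighter from the ISO: 1600 → 2000 → 2500 → 3200 → 4000 → 5000 → 6400 → 8000 → 10000 → 12800 → 16000 → 20000 → 25600 → 32000 → 40000 → 51200.

ISO 51200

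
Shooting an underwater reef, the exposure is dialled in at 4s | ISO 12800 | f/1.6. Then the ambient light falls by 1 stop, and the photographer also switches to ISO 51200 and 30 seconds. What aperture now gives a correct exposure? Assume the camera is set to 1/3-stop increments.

f/6.3

Scene light: 1 stop darker.
ISO: 12800 → 16000 → 20000 → 25600 → 32000 → 40000 → 51200 — 2 stops higher (brighter).
Shutter speed: 4 → 5 → 6 → 8 → 10 → 13 → 15 → 20 → 25 → 30 — 3 stops longer (brighter).
Net so far: 4 stops brighter. Aperture: f/1.6 → f/1.8 → f/2 → f/2.2 → f/2.5 → f/2.8 → f/3.2 → f/3.5 → f/4 → f/4.5 → f/5 → f/5.6 → f/6.3.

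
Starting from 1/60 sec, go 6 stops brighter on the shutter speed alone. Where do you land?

Shutter speed: 1/60 → 1/30 → 1/15 → 1/8 → 1/4 → 1/2 → 1 — 6 stops longer (brighter).

1 s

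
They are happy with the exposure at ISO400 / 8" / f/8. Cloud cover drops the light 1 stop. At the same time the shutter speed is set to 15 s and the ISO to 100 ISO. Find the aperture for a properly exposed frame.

Scene light: 1 stop darker.
Shutter speed: 8 → 15 — 1 stop longer (brighter).
ISO: 400 → 200 → 100 — 2 stops lower (darker).
Net so far: 2 stops darker. Aperture: f/8 → f/5.6 → f/4.

f/4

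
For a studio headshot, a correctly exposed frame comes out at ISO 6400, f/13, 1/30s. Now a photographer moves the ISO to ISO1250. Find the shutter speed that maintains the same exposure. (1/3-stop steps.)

1/6s

ISO: 6400 → 5000 → 4000 → 3200 → 2500 → 2000 → 1600 → 1250 — 2 1/3 stops dropped (darker).
Need 2 1/3 stops brighter from the shutter speed: 1/30 → 1/25 → 1/20 → 1/15 → 1/13 → 1/10 → 1/8 → 1/6.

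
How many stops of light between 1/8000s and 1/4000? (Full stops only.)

1 stop

1/8000 → 1/4000 — count the steps: 1 stop.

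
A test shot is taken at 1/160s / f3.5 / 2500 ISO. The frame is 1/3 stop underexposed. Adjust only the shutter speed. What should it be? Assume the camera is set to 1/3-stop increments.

Underexposed by 1/3 stop → need 1/3 stop brighter.
Shutter speed: 1/160 → 1/125.

1/125s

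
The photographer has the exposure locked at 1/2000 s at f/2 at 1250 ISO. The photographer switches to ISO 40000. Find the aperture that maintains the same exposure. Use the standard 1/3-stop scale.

ISO: 1250 → 1600 → 2000 → 2500 → 3200 → 4000 → 5000 → 6400 → 8000 → 10000 → 12800 → 16000 → 20000 → 25600 → 32000 → 40000 — 5 stops higher (brighter).
Need 5 stops darker from the aperture: f/2 → f/2.2 → f/2.5 → f/2.8 → f/3.2 → f/3.5 → f/4 → f/4.5 → f/5 → f/5.6 → f/6.3 → f/7.1 → f/8 → f/9 → f/10 → f/11.

f/11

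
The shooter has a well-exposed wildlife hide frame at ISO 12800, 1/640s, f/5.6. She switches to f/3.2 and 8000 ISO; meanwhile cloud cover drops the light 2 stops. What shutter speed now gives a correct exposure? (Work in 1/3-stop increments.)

1/320s

Scene light: 2 stops darker.
Aperture: f/5.6 → f/5 → f/4.5 → f/4 → f/3.5 → f/3.2 — 1 2/3 stops opened up (brighter).
ISO: 12800 → 10000 → 8000 — 2/3 stop dropped (darker).
Net so far: 1 stop darker. Shutter speed: 1/640 → 1/500 → 1/400 → 1/320.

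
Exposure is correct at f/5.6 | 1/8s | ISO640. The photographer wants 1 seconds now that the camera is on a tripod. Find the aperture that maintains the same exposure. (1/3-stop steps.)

f/16

Shutter speed: 1/8 → 1/6 → 1/5 → 1/4 → 0.3 → 0.4 → 0.5 → 0.6 → 0.8 → 1 — 3 stops slower (brighter).
Need 3 stops darker from the aperture: f/5.6 → f/6.3 → f/7.1 → f/8 → f/9 → f/10 → f/11 → f/13 → f/14 → f/16.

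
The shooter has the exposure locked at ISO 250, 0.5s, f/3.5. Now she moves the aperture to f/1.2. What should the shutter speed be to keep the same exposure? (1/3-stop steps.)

1/15s

Aperture: f/3.5 → f/3.2 → f/2.8 → f/2.5 → f/2.2 → f/2 → f/1.8 → f/1.6 → f/1.4 → f/1.2 — 3 stops larger aperture (brighter).
Need 3 stops darker from the shutter speed: 0.5 → 0.4 → 0.3 → 1/4 → 1/5 → 1/6 → 1/8 → 1/10 → 1/13 → 1/15.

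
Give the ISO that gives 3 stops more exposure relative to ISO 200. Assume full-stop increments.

ISO: 200 → 400 → 800 → 1600 — 3 stops higher (brighter).

ISO 1600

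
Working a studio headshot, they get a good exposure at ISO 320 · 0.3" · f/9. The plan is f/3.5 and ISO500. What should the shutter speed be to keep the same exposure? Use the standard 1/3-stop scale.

1/30s

Aperture: f/9 → f/8 → f/7.1 → f/6.3 → f/5.6 → f/5 → f/4.5 → f/4 → f/3.5 — 2 2/3 stops wider (brighter).
ISO: 320 → 400 → 500 — 2/3 stop higher (brighter).
Net change so far: 3 1/3 stops brighter. Offset with the shutter speed: 0.3 → 1/4 → 1/5 → 1/6 → 1/8 → 1/10 → 1/13 → 1/15 → 1/20 → 1/25 → 1/30.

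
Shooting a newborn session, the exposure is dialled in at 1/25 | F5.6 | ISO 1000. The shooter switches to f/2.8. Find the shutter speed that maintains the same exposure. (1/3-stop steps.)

1/100s

Aperture: f/5.6 → f/5 → f/4.5 → f/4 → f/3.5 → f/3.2 → f/2.8 — 2 stops wider (brighter).
Need 2 stops darker from the shutter speed: 1/25 → 1/30 → 1/40 → 1/50 → 1/60 → 1/80 → 1/100.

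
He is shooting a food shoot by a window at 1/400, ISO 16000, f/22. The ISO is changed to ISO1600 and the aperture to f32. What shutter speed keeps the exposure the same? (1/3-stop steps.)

1/20s

ISO: 16000 → 12800 → 10000 → 8000 → 6400 → 5000 → 4000 → 3200 → 2500 → 2000 → 1600 — 3 1/3 stops lower (darker).
Aperture: f/22 → f/25 → f/29 → f/32 — 1 stop stopped down (darker).
Net change so far: 4 1/3 stops darker. Offset with the shutter speed: 1/400 → 1/320 → 1/250 → 1/200 → 1/160 → 1/125 → 1/100 → 1/80 → 1/60 → 1/50 → 1/40 → 1/30 → 1/25 → 1/20.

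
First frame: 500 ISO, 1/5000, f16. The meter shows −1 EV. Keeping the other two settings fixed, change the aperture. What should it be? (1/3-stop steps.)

Underexposed by 1 stop → need 1 stop brighter.
Aperture: f/16 → f/14 → f/13 → f/11.

f/11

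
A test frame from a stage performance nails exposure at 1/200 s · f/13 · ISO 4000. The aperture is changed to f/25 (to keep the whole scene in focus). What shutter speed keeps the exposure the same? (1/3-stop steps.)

1/50s

Aperture: f/13 → f/14 → f/16 → f/18 → f/20 → f/22 → f/25 — 2 stops smaller aperture (darker).
Need 2 stops brighter from the shutter speed: 1/200 → 1/160 → 1/125 → 1/100 → 1/80 → 1/60 → 1/50.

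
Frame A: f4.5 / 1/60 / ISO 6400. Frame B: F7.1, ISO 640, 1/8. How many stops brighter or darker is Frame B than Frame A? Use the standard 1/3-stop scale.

1 2/3 stops darker

Aperture: f/4.5 → f/5 → f/5.6 → f/6.3 → f/7.1 — 1 1/3 stops narrower (darker).
Shutter speed: 1/60 → 1/50 → 1/40 → 1/30 → 1/25 → 1/20 → 1/15 → 1/13 → 1/10 → 1/8 — 3 stops longer (brighter).
ISO: 6400 → 5000 → 4000 → 3200 → 2500 → 2000 → 1600 → 1250 → 1000 → 800 → 640 — 3 1/3 stops dropped (darker).
Net: −1 1/3 +3 −3 1/3 = −1 2/3 stops.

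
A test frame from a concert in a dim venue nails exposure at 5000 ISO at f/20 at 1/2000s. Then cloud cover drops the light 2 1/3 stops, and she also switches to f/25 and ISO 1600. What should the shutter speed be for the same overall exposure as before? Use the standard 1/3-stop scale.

Scene light: 2 1/3 stops darker.
Aperture: f/20 → f/22 → f/25 — 2/3 stop smaller aperture (darker).
ISO: 5000 → 4000 → 3200 → 2500 → 2000 → 1600 — 1 2/3 stops dropped (darker).
Net so far: 4 2/3 stops darker. Shutter speed: 1/2000 → 1/1600 → 1/1250 → 1/1000 → 1/800 → 1/640 → 1/500 → 1/400 → 1/320 → 1/250 → 1/200 → 1/160 → 1/125 → 1/100 → 1/80.

1/80s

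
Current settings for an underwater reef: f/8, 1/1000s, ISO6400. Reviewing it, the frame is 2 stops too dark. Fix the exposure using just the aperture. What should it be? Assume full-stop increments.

f/4

Underexposed by 2 stops → need 2 stops brighter.
Aperture: f/8 → f/5.6 → f/4.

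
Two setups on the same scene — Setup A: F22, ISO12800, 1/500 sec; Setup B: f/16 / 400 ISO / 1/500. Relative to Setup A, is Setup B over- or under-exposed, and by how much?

4 stops darker

Aperture: f/22 → f/16 — 1 stop wider (brighter).
Shutter speed: unchanged.
ISO: 12800 → 6400 → 3200 → 1600 → 800 → 400 — 5 stops lower (darker).
Net: +1 −5 = −4 stops.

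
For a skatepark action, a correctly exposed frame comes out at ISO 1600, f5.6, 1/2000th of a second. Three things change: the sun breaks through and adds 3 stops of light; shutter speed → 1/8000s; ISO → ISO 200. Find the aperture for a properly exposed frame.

f/2.8

Scene light: 3 stops brighter.
Shutter speed: 1/2000 → 1/4000 → 1/8000 — 2 stops faster (darker).
ISO: 1600 → 800 → 400 → 200 — 3 stops lower (darker).
Net so far: 2 stops darker. Aperture: f/5.6 → f/4 → f/2.8.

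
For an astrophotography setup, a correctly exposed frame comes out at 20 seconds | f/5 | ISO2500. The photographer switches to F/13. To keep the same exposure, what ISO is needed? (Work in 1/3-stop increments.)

Aperture: f/5 → f/5.6 → f/6.3 → f/7.1 → f/8 → f/9 → f/10 → f/11 → f/13 — 2 2/3 stops narrower (darker).
Need 2 2/3 stops brighter from the ISO: 2500 → 3200 → 4000 → 5000 → 6400 → 8000 → 10000 → 12800 → 16000.

ISO 16000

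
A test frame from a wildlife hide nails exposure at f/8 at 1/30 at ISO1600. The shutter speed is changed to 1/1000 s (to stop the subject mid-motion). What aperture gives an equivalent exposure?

Shutter speed: 1/30 → 1/60 → 1/125 → 1/250 → 1/500 → 1/1000 — 5 stops faster (darker).
Need 5 stops brighter from the aperture: f/8 → f/5.6 → f/4 → f/2.8 → f/2 → f/1.4.

f/1.4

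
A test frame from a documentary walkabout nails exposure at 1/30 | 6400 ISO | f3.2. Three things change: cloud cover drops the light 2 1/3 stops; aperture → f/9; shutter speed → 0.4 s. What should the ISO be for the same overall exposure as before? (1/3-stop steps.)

Scene light: 2 1/3 stops darker.
Aperture: f/3.2 → f/3.5 → f/4 → f/4.5 → f/5 → f/5.6 → f/6.3 → f/7.1 → f/8 → f/9 — 3 stops stopped down (darker).
Shutter speed: 1/30 → 1/25 → 1/20 → 1/15 → 1/13 → 1/10 → 1/8 → 1/6 → 1/5 → 1/4 → 0.3 → 0.4 — 3 2/3 stops slower (brighter).
Net so far: 1 2/3 stops darker. ISO: 6400 → 8000 → 10000 → 12800 → 16000 → 20000.

ISO 20000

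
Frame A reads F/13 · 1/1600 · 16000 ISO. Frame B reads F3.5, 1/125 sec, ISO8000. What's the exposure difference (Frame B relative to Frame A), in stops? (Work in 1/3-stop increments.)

Aperture: f/13 → f/11 → f/10 → f/9 → f/8 → f/7.1 → f/6.3 → f/5.6 → f/5 → f/4.5 → f/4 → f/3.5 — 3 2/3 stops larger aperture (brighter).
Shutter speed: 1/1600 → 1/1250 → 1/1000 → 1/800 → 1/640 → 1/500 → 1/400 → 1/320 → 1/250 → 1/200 → 1/160 → 1/125 — 3 2/3 stops slower (brighter).
ISO: 16000 → 12800 → 10000 → 8000 — 1 stop lower (darker).
Net: +3 2/3 +3 2/3 −1 = +6 1/3 stops.

6 1/3 stops brighter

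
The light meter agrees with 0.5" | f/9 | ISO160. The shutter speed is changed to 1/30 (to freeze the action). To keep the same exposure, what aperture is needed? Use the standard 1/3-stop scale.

Shutter speed: 0.5 → 0.4 → 0.3 → 1/4 → 1/5 → 1/6 → 1/8 → 1/10 → 1/13 → 1/15 → 1/20 → 1/25 → 1/30 — 4 stops faster (darker).
Need 4 stops brighter from the aperture: f/9 → f/8 → f/7.1 → f/6.3 → f/5.6 → f/5 → f/4.5 → f/4 → f/3.5 → f/3.2 → f/2.8 → f/2.5 → f/2.2.

f/2.2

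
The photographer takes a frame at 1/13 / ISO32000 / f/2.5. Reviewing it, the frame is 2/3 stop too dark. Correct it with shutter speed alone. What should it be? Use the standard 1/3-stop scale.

1/8s

Underexposed by 2/3 stop → need 2/3 stop brighter.
Shutter speed: 1/13 → 1/10 → 1/8.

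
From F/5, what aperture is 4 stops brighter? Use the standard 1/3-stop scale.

f/1.2

Aperture: f/5 → f/4.5 → f/4 → f/3.5 → f/3.2 → f/2.8 → f/2.5 → f/2.2 → f/2 → f/1.8 → f/1.6 → f/1.4 → f/1.2 — 4 stops wider (brighter).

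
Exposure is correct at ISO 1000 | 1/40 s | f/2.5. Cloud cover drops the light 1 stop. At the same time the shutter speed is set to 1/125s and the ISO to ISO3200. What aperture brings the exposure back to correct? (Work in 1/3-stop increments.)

f/1.8

Scene light: 1 stop darker.
Shutter speed: 1/40 → 1/50 → 1/60 → 1/80 → 1/100 → 1/125 — 1 2/3 stops faster (darker).
ISO: 1000 → 1250 → 1600 → 2000 → 2500 → 3200 — 1 2/3 stops raised (brighter).
Net so far: 1 stop darker. Aperture: f/2.5 → f/2.2 → f/2 → f/1.8.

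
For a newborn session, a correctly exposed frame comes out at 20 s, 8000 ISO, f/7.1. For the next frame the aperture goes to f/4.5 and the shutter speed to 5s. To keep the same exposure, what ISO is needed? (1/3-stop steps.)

ISO 12800

Aperture: f/7.1 → f/6.3 → f/5.6 → f/5 → f/4.5 — 1 1/3 stops larger aperture (brighter).
Shutter speed: 20 → 15 → 13 → 10 → 8 → 6 → 5 — 2 stops shorter (darker).
Net change so far: 2/3 stop darker. Offset with the ISO: 8000 → 10000 → 12800.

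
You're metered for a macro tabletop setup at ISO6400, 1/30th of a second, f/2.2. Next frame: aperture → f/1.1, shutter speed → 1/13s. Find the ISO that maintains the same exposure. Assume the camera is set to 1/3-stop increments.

ISO 640

Aperture: f/2.2 → f/2 → f/1.8 → f/1.6 → f/1.4 → f/1.2 → f/1.1 — 2 stops larger aperture (brighter).
Shutter speed: 1/30 → 1/25 → 1/20 → 1/15 → 1/13 — 1 1/3 stops slower (brighter).
Net change so far: 3 1/3 stops brighter. Offset with the ISO: 6400 → 5000 → 4000 → 3200 → 2500 → 2000 → 1600 → 1250 → 1000 → 800 → 640.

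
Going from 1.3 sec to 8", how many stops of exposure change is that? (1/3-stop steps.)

2 2/3 stops

1.3 → 1.6 → 2 → 2.5 → 3.2 → 4 → 5 → 6 → 8 — count the steps: 8 third-stops = 2 2/3 stops.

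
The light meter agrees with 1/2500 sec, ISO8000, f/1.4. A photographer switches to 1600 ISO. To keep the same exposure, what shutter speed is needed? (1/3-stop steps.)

1/500s

ISO: 8000 → 6400 → 5000 → 4000 → 3200 → 2500 → 2000 → 1600 — 2 1/3 stops lower (darker).
Need 2 1/3 stops brighter from the shutter speed: 1/2500 → 1/2000 → 1/1600 → 1/1250 → 1/1000 → 1/800 → 1/640 → 1/500.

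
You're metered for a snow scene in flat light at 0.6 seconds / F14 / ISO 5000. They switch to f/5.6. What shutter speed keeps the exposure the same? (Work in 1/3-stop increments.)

1/10s

Aperture: f/14 → f/13 → f/11 → f/10 → f/9 → f/8 → f/7.1 → f/6.3 → f/5.6 — 2 2/3 stops opened up (brighter).
Need 2 2/3 stops darker from the shutter speed: 0.6 → 0.5 → 0.4 → 0.3 → 1/4 → 1/5 → 1/6 → 1/8 → 1/10.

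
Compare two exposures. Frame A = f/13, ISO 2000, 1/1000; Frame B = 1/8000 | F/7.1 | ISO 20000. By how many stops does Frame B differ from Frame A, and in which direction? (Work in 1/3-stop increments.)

Aperture: f/13 → f/11 → f/10 → f/9 → f/8 → f/7.1 — 1 2/3 stops wider (brighter).
Shutter speed: 1/1000 → 1/1250 → 1/1600 → 1/2000 → 1/2500 → 1/3200 → 1/4000 → 1/5000 → 1/6400 → 1/8000 — 3 stops shorter (darker).
ISO: 2000 → 2500 → 3200 → 4000 → 5000 → 6400 → 8000 → 10000 → 12800 → 16000 → 20000 — 3 1/3 stops higher (brighter).
Net: +1 2/3 −3 +3 1/3 = +2 stops.

2 stops brighter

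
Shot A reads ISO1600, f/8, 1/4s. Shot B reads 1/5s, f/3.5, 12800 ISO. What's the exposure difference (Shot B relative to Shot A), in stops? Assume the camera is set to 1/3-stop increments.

5 stops brighter

Aperture: f/8 → f/7.1 → f/6.3 → f/5.6 → f/5 → f/4.5 → f/4 → f/3.5 — 2 1/3 stops opened up (brighter).
Shutter speed: 1/4 → 1/5 — 1/3 stop faster (darker).
ISO: 1600 → 2000 → 2500 → 3200 → 4000 → 5000 → 6400 → 8000 → 10000 → 12800 — 3 stops raised (brighter).
Net: +2 1/3 −1/3 +3 = +5 stops.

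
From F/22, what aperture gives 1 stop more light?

Aperture: f/22 → f/16 — 1 stop opened up (brighter).

f/16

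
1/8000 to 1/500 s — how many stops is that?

4 stops

1/8000 → 1/4000 → 1/2000 → 1/1000 → 1/500 — count the steps: 4 stops.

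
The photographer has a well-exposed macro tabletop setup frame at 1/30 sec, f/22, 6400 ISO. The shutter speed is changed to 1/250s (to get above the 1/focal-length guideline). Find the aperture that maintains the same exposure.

f/8

Shutter speed: 1/30 → 1/60 → 1/125 → 1/250 — 3 stops shorter (darker).
Need 3 stops brighter from the aperture: f/22 → f/16 → f/11 → f/8.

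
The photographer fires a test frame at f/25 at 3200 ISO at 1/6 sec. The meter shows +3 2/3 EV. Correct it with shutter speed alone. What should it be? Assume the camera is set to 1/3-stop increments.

1/80s

Overexposed by 3 2/3 stops → need 3 2/3 stops darker.
Shutter speed: 1/6 → 1/8 → 1/10 → 1/13 → 1/15 → 1/20 → 1/25 → 1/30 → 1/40 → 1/50 → 1/60 → 1/80.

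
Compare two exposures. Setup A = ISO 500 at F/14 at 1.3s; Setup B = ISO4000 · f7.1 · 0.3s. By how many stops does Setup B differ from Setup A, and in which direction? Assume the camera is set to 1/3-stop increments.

3 stops brighter

Aperture: f/14 → f/13 → f/11 → f/10 → f/9 → f/8 → f/7.1 — 2 stops larger aperture (brighter).
Shutter speed: 1.3 → 1 → 0.8 → 0.6 → 0.5 → 0.4 → 0.3 — 2 stops shorter (darker).
ISO: 500 → 640 → 800 → 1000 → 1250 → 1600 → 2000 → 2500 → 3200 → 4000 — 3 stops raised (brighter).
Net: +2 −2 +3 = +3 stops.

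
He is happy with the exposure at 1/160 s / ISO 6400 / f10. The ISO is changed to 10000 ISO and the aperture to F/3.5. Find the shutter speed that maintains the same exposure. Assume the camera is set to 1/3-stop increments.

ISO: 6400 → 8000 → 10000 — 2/3 stop raised (brighter).
Aperture: f/10 → f/9 → f/8 → f/7.1 → f/6.3 → f/5.6 → f/5 → f/4.5 → f/4 → f/3.5 — 3 stops larger aperture (brighter).
Net change so far: 3 2/3 stops brighter. Offset with the shutter speed: 1/160 → 1/200 → 1/250 → 1/320 → 1/400 → 1/500 → 1/640 → 1/800 → 1/1000 → 1/1250 → 1/1600 → 1/2000.

1/2000s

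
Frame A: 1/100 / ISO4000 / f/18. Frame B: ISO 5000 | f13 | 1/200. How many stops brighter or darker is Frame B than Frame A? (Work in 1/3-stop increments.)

Aperture: f/18 → f/16 → f/14 → f/13 — 1 stop opened up (brighter).
Shutter speed: 1/100 → 1/125 → 1/160 → 1/200 — 1 stop shorter (darker).
ISO: 4000 → 5000 — 1/3 stop raised (brighter).
Net: +1 −1 +1/3 = +1/3 stops.

1/3 stop brighter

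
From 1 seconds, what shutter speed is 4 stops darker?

1/15s

Shutter speed: 1 → 1/2 → 1/4 → 1/8 → 1/15 — 4 stops faster (darker).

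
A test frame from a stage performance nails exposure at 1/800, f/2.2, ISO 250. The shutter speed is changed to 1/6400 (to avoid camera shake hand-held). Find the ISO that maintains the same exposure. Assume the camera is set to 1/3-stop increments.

ISO 2000

Shutter speed: 1/800 → 1/1000 → 1/1250 → 1/1600 → 1/2000 → 1/2500 → 1/3200 → 1/4000 → 1/5000 → 1/6400 — 3 stops shorter (darker).
Need 3 stops brighter from the ISO: 250 → 320 → 400 → 500 → 640 → 800 → 1000 → 1250 → 1600 → 2000.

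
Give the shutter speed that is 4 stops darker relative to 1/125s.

Shutter speed: 1/125 → 1/250 → 1/500 → 1/1000 → 1/2000 — 4 stops faster (darker).

1/2000s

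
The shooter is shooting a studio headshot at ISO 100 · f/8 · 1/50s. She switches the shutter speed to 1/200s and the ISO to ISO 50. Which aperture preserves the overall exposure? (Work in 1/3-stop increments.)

Shutter speed: 1/50 → 1/60 → 1/80 → 1/100 → 1/125 → 1/160 → 1/200 — 2 stops faster (darker).
ISO: 100 → 80 → 64 → 50 — 1 stop dropped (darker).
Net change so far: 3 stops darker. Offset with the aperture: f/8 → f/7.1 → f/6.3 → f/5.6 → f/5 → f/4.5 → f/4 → f/3.5 → f/3.2 → f/2.8.

f/2.8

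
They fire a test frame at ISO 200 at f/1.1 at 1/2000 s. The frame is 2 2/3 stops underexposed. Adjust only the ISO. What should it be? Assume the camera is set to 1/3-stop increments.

Underexposed by 2 2/3 stops → need 2 2/3 stops brighter.
ISO: 200 → 250 → 320 → 400 → 500 → 640 → 800 → 1000 → 1250.

ISO 1250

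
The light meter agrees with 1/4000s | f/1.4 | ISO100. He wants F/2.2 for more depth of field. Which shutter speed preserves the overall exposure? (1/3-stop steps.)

1/1600s

Aperture: f/1.4 → f/1.6 → f/1.8 → f/2 → f/2.2 — 1 1/3 stops stopped down (darker).
Need 1 1/3 stops brighter from the shutter speed: 1/4000 → 1/3200 → 1/2500 → 1/2000 → 1/1600.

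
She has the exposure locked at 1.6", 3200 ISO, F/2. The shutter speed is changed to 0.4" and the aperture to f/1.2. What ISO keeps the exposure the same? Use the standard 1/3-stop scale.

Shutter speed: 1.6 → 1.3 → 1 → 0.8 → 0.6 → 0.5 → 0.4 — 2 stops faster (darker).
Aperture: f/2 → f/1.8 → f/1.6 → f/1.4 → f/1.2 — 1 1/3 stops opened up (brighter).
Net change so far: 2/3 stop darker. Offset with the ISO: 3200 → 4000 → 5000.

ISO 5000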